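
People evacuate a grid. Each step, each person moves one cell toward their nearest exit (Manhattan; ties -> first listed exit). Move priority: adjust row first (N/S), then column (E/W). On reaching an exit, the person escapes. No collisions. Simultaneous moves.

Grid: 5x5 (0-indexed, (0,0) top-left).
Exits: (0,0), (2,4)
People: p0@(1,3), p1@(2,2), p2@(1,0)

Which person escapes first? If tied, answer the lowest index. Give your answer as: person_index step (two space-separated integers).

Answer: 2 1

Derivation:
Step 1: p0:(1,3)->(2,3) | p1:(2,2)->(2,3) | p2:(1,0)->(0,0)->EXIT
Step 2: p0:(2,3)->(2,4)->EXIT | p1:(2,3)->(2,4)->EXIT | p2:escaped
Exit steps: [2, 2, 1]
First to escape: p2 at step 1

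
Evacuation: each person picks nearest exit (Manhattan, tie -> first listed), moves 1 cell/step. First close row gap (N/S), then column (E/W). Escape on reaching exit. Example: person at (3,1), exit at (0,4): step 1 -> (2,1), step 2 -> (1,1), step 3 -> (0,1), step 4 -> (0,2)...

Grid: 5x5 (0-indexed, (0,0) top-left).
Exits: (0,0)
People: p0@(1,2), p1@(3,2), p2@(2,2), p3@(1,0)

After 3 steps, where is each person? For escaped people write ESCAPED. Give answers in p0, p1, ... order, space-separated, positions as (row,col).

Step 1: p0:(1,2)->(0,2) | p1:(3,2)->(2,2) | p2:(2,2)->(1,2) | p3:(1,0)->(0,0)->EXIT
Step 2: p0:(0,2)->(0,1) | p1:(2,2)->(1,2) | p2:(1,2)->(0,2) | p3:escaped
Step 3: p0:(0,1)->(0,0)->EXIT | p1:(1,2)->(0,2) | p2:(0,2)->(0,1) | p3:escaped

ESCAPED (0,2) (0,1) ESCAPED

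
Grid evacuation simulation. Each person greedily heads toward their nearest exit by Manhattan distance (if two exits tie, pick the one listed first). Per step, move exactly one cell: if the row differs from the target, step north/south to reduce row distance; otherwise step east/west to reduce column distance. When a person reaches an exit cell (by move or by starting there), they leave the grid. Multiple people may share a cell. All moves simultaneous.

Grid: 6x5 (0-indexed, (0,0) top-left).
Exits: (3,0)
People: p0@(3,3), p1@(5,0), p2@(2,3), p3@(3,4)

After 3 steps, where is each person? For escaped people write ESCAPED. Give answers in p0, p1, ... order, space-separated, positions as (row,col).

Step 1: p0:(3,3)->(3,2) | p1:(5,0)->(4,0) | p2:(2,3)->(3,3) | p3:(3,4)->(3,3)
Step 2: p0:(3,2)->(3,1) | p1:(4,0)->(3,0)->EXIT | p2:(3,3)->(3,2) | p3:(3,3)->(3,2)
Step 3: p0:(3,1)->(3,0)->EXIT | p1:escaped | p2:(3,2)->(3,1) | p3:(3,2)->(3,1)

ESCAPED ESCAPED (3,1) (3,1)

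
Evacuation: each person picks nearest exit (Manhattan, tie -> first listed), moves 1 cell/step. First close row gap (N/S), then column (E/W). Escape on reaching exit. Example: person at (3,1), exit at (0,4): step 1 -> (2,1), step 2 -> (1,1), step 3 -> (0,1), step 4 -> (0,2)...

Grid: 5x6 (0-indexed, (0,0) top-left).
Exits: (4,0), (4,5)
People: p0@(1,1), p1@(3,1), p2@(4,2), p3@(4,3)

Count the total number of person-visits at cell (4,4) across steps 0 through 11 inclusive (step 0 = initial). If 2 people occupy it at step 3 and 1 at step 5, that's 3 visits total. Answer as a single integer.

Step 0: p0@(1,1) p1@(3,1) p2@(4,2) p3@(4,3) -> at (4,4): 0 [-], cum=0
Step 1: p0@(2,1) p1@(4,1) p2@(4,1) p3@(4,4) -> at (4,4): 1 [p3], cum=1
Step 2: p0@(3,1) p1@ESC p2@ESC p3@ESC -> at (4,4): 0 [-], cum=1
Step 3: p0@(4,1) p1@ESC p2@ESC p3@ESC -> at (4,4): 0 [-], cum=1
Step 4: p0@ESC p1@ESC p2@ESC p3@ESC -> at (4,4): 0 [-], cum=1
Total visits = 1

Answer: 1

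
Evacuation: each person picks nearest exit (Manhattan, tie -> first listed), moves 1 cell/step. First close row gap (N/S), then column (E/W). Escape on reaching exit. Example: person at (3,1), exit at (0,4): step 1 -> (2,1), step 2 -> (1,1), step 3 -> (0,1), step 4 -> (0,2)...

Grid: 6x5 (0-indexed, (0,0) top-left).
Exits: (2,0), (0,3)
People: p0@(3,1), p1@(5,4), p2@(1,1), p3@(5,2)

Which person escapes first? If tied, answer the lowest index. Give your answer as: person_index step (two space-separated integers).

Step 1: p0:(3,1)->(2,1) | p1:(5,4)->(4,4) | p2:(1,1)->(2,1) | p3:(5,2)->(4,2)
Step 2: p0:(2,1)->(2,0)->EXIT | p1:(4,4)->(3,4) | p2:(2,1)->(2,0)->EXIT | p3:(4,2)->(3,2)
Step 3: p0:escaped | p1:(3,4)->(2,4) | p2:escaped | p3:(3,2)->(2,2)
Step 4: p0:escaped | p1:(2,4)->(1,4) | p2:escaped | p3:(2,2)->(2,1)
Step 5: p0:escaped | p1:(1,4)->(0,4) | p2:escaped | p3:(2,1)->(2,0)->EXIT
Step 6: p0:escaped | p1:(0,4)->(0,3)->EXIT | p2:escaped | p3:escaped
Exit steps: [2, 6, 2, 5]
First to escape: p0 at step 2

Answer: 0 2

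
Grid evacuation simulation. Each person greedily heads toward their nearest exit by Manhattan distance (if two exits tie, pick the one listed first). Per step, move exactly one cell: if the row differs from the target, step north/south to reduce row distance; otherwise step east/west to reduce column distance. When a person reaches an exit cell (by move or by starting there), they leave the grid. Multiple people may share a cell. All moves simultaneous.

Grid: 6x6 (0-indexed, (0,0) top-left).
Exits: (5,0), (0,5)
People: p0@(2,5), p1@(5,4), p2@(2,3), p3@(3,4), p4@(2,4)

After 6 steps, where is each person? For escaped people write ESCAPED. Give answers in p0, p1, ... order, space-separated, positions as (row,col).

Step 1: p0:(2,5)->(1,5) | p1:(5,4)->(5,3) | p2:(2,3)->(1,3) | p3:(3,4)->(2,4) | p4:(2,4)->(1,4)
Step 2: p0:(1,5)->(0,5)->EXIT | p1:(5,3)->(5,2) | p2:(1,3)->(0,3) | p3:(2,4)->(1,4) | p4:(1,4)->(0,4)
Step 3: p0:escaped | p1:(5,2)->(5,1) | p2:(0,3)->(0,4) | p3:(1,4)->(0,4) | p4:(0,4)->(0,5)->EXIT
Step 4: p0:escaped | p1:(5,1)->(5,0)->EXIT | p2:(0,4)->(0,5)->EXIT | p3:(0,4)->(0,5)->EXIT | p4:escaped

ESCAPED ESCAPED ESCAPED ESCAPED ESCAPED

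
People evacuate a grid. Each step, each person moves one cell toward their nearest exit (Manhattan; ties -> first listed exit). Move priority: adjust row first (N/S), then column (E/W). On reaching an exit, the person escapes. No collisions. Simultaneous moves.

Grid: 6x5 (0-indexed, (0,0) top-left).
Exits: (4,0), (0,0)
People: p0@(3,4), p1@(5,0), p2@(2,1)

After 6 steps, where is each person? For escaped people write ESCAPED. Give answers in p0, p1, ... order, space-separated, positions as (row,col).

Step 1: p0:(3,4)->(4,4) | p1:(5,0)->(4,0)->EXIT | p2:(2,1)->(3,1)
Step 2: p0:(4,4)->(4,3) | p1:escaped | p2:(3,1)->(4,1)
Step 3: p0:(4,3)->(4,2) | p1:escaped | p2:(4,1)->(4,0)->EXIT
Step 4: p0:(4,2)->(4,1) | p1:escaped | p2:escaped
Step 5: p0:(4,1)->(4,0)->EXIT | p1:escaped | p2:escaped

ESCAPED ESCAPED ESCAPED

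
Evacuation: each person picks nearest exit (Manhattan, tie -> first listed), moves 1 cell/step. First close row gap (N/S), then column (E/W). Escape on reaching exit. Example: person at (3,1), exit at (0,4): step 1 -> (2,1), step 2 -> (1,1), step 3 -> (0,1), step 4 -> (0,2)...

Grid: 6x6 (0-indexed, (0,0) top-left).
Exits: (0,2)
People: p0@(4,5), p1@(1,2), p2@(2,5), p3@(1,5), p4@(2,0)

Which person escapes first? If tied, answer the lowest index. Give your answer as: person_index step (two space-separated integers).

Answer: 1 1

Derivation:
Step 1: p0:(4,5)->(3,5) | p1:(1,2)->(0,2)->EXIT | p2:(2,5)->(1,5) | p3:(1,5)->(0,5) | p4:(2,0)->(1,0)
Step 2: p0:(3,5)->(2,5) | p1:escaped | p2:(1,5)->(0,5) | p3:(0,5)->(0,4) | p4:(1,0)->(0,0)
Step 3: p0:(2,5)->(1,5) | p1:escaped | p2:(0,5)->(0,4) | p3:(0,4)->(0,3) | p4:(0,0)->(0,1)
Step 4: p0:(1,5)->(0,5) | p1:escaped | p2:(0,4)->(0,3) | p3:(0,3)->(0,2)->EXIT | p4:(0,1)->(0,2)->EXIT
Step 5: p0:(0,5)->(0,4) | p1:escaped | p2:(0,3)->(0,2)->EXIT | p3:escaped | p4:escaped
Step 6: p0:(0,4)->(0,3) | p1:escaped | p2:escaped | p3:escaped | p4:escaped
Step 7: p0:(0,3)->(0,2)->EXIT | p1:escaped | p2:escaped | p3:escaped | p4:escaped
Exit steps: [7, 1, 5, 4, 4]
First to escape: p1 at step 1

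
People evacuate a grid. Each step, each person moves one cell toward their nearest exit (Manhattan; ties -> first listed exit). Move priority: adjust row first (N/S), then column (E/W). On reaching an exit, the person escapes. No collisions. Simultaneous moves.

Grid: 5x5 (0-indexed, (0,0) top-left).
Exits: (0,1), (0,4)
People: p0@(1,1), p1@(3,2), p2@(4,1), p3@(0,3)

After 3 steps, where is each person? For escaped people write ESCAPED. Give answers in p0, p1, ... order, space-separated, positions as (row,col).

Step 1: p0:(1,1)->(0,1)->EXIT | p1:(3,2)->(2,2) | p2:(4,1)->(3,1) | p3:(0,3)->(0,4)->EXIT
Step 2: p0:escaped | p1:(2,2)->(1,2) | p2:(3,1)->(2,1) | p3:escaped
Step 3: p0:escaped | p1:(1,2)->(0,2) | p2:(2,1)->(1,1) | p3:escaped

ESCAPED (0,2) (1,1) ESCAPED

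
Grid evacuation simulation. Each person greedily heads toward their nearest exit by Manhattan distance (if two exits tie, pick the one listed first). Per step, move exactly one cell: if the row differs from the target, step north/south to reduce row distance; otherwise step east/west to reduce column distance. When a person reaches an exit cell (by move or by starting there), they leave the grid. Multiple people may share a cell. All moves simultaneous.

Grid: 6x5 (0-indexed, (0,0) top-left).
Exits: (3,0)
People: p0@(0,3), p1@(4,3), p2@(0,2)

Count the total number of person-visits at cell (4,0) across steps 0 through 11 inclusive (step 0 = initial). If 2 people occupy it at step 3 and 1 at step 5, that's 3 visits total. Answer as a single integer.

Step 0: p0@(0,3) p1@(4,3) p2@(0,2) -> at (4,0): 0 [-], cum=0
Step 1: p0@(1,3) p1@(3,3) p2@(1,2) -> at (4,0): 0 [-], cum=0
Step 2: p0@(2,3) p1@(3,2) p2@(2,2) -> at (4,0): 0 [-], cum=0
Step 3: p0@(3,3) p1@(3,1) p2@(3,2) -> at (4,0): 0 [-], cum=0
Step 4: p0@(3,2) p1@ESC p2@(3,1) -> at (4,0): 0 [-], cum=0
Step 5: p0@(3,1) p1@ESC p2@ESC -> at (4,0): 0 [-], cum=0
Step 6: p0@ESC p1@ESC p2@ESC -> at (4,0): 0 [-], cum=0
Total visits = 0

Answer: 0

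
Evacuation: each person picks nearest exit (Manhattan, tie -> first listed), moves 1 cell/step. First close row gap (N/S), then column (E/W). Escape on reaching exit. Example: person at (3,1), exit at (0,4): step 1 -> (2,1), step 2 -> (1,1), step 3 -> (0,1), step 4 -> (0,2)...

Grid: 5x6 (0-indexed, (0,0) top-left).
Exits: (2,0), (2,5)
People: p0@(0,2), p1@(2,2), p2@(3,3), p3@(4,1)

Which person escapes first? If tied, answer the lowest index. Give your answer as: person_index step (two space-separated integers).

Answer: 1 2

Derivation:
Step 1: p0:(0,2)->(1,2) | p1:(2,2)->(2,1) | p2:(3,3)->(2,3) | p3:(4,1)->(3,1)
Step 2: p0:(1,2)->(2,2) | p1:(2,1)->(2,0)->EXIT | p2:(2,3)->(2,4) | p3:(3,1)->(2,1)
Step 3: p0:(2,2)->(2,1) | p1:escaped | p2:(2,4)->(2,5)->EXIT | p3:(2,1)->(2,0)->EXIT
Step 4: p0:(2,1)->(2,0)->EXIT | p1:escaped | p2:escaped | p3:escaped
Exit steps: [4, 2, 3, 3]
First to escape: p1 at step 2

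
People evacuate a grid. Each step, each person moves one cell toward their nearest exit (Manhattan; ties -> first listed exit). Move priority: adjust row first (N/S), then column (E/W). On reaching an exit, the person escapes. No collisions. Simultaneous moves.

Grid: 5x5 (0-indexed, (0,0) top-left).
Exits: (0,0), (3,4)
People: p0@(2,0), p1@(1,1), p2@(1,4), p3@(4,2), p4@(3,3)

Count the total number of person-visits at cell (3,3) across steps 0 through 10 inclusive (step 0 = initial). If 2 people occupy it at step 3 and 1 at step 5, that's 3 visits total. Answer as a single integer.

Step 0: p0@(2,0) p1@(1,1) p2@(1,4) p3@(4,2) p4@(3,3) -> at (3,3): 1 [p4], cum=1
Step 1: p0@(1,0) p1@(0,1) p2@(2,4) p3@(3,2) p4@ESC -> at (3,3): 0 [-], cum=1
Step 2: p0@ESC p1@ESC p2@ESC p3@(3,3) p4@ESC -> at (3,3): 1 [p3], cum=2
Step 3: p0@ESC p1@ESC p2@ESC p3@ESC p4@ESC -> at (3,3): 0 [-], cum=2
Total visits = 2

Answer: 2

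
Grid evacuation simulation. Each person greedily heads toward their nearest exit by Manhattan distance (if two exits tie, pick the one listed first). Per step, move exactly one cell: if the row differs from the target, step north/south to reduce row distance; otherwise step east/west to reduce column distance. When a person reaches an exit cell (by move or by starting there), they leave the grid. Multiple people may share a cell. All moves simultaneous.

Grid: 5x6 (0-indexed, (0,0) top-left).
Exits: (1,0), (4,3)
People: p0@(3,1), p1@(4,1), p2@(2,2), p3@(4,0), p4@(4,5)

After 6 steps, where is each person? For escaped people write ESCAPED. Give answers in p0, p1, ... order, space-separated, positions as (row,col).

Step 1: p0:(3,1)->(2,1) | p1:(4,1)->(4,2) | p2:(2,2)->(1,2) | p3:(4,0)->(3,0) | p4:(4,5)->(4,4)
Step 2: p0:(2,1)->(1,1) | p1:(4,2)->(4,3)->EXIT | p2:(1,2)->(1,1) | p3:(3,0)->(2,0) | p4:(4,4)->(4,3)->EXIT
Step 3: p0:(1,1)->(1,0)->EXIT | p1:escaped | p2:(1,1)->(1,0)->EXIT | p3:(2,0)->(1,0)->EXIT | p4:escaped

ESCAPED ESCAPED ESCAPED ESCAPED ESCAPED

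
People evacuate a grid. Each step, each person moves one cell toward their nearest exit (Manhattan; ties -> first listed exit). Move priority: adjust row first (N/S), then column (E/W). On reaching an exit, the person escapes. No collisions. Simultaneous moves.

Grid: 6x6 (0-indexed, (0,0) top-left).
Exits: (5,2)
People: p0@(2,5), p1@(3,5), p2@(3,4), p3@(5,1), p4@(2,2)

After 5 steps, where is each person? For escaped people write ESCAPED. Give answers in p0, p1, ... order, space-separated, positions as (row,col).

Step 1: p0:(2,5)->(3,5) | p1:(3,5)->(4,5) | p2:(3,4)->(4,4) | p3:(5,1)->(5,2)->EXIT | p4:(2,2)->(3,2)
Step 2: p0:(3,5)->(4,5) | p1:(4,5)->(5,5) | p2:(4,4)->(5,4) | p3:escaped | p4:(3,2)->(4,2)
Step 3: p0:(4,5)->(5,5) | p1:(5,5)->(5,4) | p2:(5,4)->(5,3) | p3:escaped | p4:(4,2)->(5,2)->EXIT
Step 4: p0:(5,5)->(5,4) | p1:(5,4)->(5,3) | p2:(5,3)->(5,2)->EXIT | p3:escaped | p4:escaped
Step 5: p0:(5,4)->(5,3) | p1:(5,3)->(5,2)->EXIT | p2:escaped | p3:escaped | p4:escaped

(5,3) ESCAPED ESCAPED ESCAPED ESCAPED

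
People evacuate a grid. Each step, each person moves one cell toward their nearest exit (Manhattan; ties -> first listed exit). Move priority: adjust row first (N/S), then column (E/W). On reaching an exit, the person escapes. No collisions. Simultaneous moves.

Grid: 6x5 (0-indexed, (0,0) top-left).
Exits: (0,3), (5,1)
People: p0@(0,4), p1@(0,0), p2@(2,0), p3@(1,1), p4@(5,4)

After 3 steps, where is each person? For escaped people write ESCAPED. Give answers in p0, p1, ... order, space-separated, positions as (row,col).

Step 1: p0:(0,4)->(0,3)->EXIT | p1:(0,0)->(0,1) | p2:(2,0)->(3,0) | p3:(1,1)->(0,1) | p4:(5,4)->(5,3)
Step 2: p0:escaped | p1:(0,1)->(0,2) | p2:(3,0)->(4,0) | p3:(0,1)->(0,2) | p4:(5,3)->(5,2)
Step 3: p0:escaped | p1:(0,2)->(0,3)->EXIT | p2:(4,0)->(5,0) | p3:(0,2)->(0,3)->EXIT | p4:(5,2)->(5,1)->EXIT

ESCAPED ESCAPED (5,0) ESCAPED ESCAPED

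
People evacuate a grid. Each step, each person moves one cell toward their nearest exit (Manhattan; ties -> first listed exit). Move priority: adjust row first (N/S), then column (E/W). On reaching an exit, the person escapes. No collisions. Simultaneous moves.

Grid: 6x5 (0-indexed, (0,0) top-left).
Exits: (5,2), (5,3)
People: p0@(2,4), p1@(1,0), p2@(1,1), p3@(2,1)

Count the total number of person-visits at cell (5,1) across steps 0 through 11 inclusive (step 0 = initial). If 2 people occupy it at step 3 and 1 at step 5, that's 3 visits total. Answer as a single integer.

Answer: 3

Derivation:
Step 0: p0@(2,4) p1@(1,0) p2@(1,1) p3@(2,1) -> at (5,1): 0 [-], cum=0
Step 1: p0@(3,4) p1@(2,0) p2@(2,1) p3@(3,1) -> at (5,1): 0 [-], cum=0
Step 2: p0@(4,4) p1@(3,0) p2@(3,1) p3@(4,1) -> at (5,1): 0 [-], cum=0
Step 3: p0@(5,4) p1@(4,0) p2@(4,1) p3@(5,1) -> at (5,1): 1 [p3], cum=1
Step 4: p0@ESC p1@(5,0) p2@(5,1) p3@ESC -> at (5,1): 1 [p2], cum=2
Step 5: p0@ESC p1@(5,1) p2@ESC p3@ESC -> at (5,1): 1 [p1], cum=3
Step 6: p0@ESC p1@ESC p2@ESC p3@ESC -> at (5,1): 0 [-], cum=3
Total visits = 3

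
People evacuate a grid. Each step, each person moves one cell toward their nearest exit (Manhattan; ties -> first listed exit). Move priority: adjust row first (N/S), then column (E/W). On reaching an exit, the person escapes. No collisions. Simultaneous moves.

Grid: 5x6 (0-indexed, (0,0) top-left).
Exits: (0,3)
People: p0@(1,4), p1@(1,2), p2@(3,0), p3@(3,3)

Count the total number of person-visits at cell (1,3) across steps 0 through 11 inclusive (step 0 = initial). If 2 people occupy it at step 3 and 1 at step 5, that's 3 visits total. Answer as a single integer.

Answer: 1

Derivation:
Step 0: p0@(1,4) p1@(1,2) p2@(3,0) p3@(3,3) -> at (1,3): 0 [-], cum=0
Step 1: p0@(0,4) p1@(0,2) p2@(2,0) p3@(2,3) -> at (1,3): 0 [-], cum=0
Step 2: p0@ESC p1@ESC p2@(1,0) p3@(1,3) -> at (1,3): 1 [p3], cum=1
Step 3: p0@ESC p1@ESC p2@(0,0) p3@ESC -> at (1,3): 0 [-], cum=1
Step 4: p0@ESC p1@ESC p2@(0,1) p3@ESC -> at (1,3): 0 [-], cum=1
Step 5: p0@ESC p1@ESC p2@(0,2) p3@ESC -> at (1,3): 0 [-], cum=1
Step 6: p0@ESC p1@ESC p2@ESC p3@ESC -> at (1,3): 0 [-], cum=1
Total visits = 1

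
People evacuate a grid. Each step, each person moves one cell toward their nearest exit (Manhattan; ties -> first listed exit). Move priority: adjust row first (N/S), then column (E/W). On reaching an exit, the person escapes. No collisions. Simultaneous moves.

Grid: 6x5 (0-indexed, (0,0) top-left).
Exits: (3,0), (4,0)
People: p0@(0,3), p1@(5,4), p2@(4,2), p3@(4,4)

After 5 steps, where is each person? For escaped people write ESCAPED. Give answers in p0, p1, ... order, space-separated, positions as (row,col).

Step 1: p0:(0,3)->(1,3) | p1:(5,4)->(4,4) | p2:(4,2)->(4,1) | p3:(4,4)->(4,3)
Step 2: p0:(1,3)->(2,3) | p1:(4,4)->(4,3) | p2:(4,1)->(4,0)->EXIT | p3:(4,3)->(4,2)
Step 3: p0:(2,3)->(3,3) | p1:(4,3)->(4,2) | p2:escaped | p3:(4,2)->(4,1)
Step 4: p0:(3,3)->(3,2) | p1:(4,2)->(4,1) | p2:escaped | p3:(4,1)->(4,0)->EXIT
Step 5: p0:(3,2)->(3,1) | p1:(4,1)->(4,0)->EXIT | p2:escaped | p3:escaped

(3,1) ESCAPED ESCAPED ESCAPED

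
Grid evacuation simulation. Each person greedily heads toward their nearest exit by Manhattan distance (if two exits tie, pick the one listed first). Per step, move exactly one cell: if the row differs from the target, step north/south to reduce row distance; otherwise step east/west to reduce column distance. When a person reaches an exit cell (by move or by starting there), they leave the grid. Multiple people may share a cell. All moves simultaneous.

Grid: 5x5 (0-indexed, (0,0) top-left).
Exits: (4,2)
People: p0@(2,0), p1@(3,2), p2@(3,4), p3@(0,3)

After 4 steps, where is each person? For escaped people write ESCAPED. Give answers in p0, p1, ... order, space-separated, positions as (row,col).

Step 1: p0:(2,0)->(3,0) | p1:(3,2)->(4,2)->EXIT | p2:(3,4)->(4,4) | p3:(0,3)->(1,3)
Step 2: p0:(3,0)->(4,0) | p1:escaped | p2:(4,4)->(4,3) | p3:(1,3)->(2,3)
Step 3: p0:(4,0)->(4,1) | p1:escaped | p2:(4,3)->(4,2)->EXIT | p3:(2,3)->(3,3)
Step 4: p0:(4,1)->(4,2)->EXIT | p1:escaped | p2:escaped | p3:(3,3)->(4,3)

ESCAPED ESCAPED ESCAPED (4,3)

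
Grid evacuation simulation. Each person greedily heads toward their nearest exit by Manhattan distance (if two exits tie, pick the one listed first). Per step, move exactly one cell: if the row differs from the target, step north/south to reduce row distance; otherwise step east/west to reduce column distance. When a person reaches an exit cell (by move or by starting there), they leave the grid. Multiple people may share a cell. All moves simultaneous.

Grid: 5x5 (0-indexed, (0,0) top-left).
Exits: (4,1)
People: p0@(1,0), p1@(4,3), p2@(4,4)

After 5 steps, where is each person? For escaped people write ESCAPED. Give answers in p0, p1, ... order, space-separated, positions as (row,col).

Step 1: p0:(1,0)->(2,0) | p1:(4,3)->(4,2) | p2:(4,4)->(4,3)
Step 2: p0:(2,0)->(3,0) | p1:(4,2)->(4,1)->EXIT | p2:(4,3)->(4,2)
Step 3: p0:(3,0)->(4,0) | p1:escaped | p2:(4,2)->(4,1)->EXIT
Step 4: p0:(4,0)->(4,1)->EXIT | p1:escaped | p2:escaped

ESCAPED ESCAPED ESCAPED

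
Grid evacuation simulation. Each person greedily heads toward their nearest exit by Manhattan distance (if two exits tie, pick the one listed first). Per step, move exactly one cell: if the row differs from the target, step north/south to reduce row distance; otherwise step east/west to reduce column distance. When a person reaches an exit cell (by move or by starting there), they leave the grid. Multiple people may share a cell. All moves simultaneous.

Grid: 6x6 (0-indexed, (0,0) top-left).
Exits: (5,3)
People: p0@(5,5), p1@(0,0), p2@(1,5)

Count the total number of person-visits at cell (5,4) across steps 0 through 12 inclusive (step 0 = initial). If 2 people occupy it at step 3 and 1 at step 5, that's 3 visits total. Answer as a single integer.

Step 0: p0@(5,5) p1@(0,0) p2@(1,5) -> at (5,4): 0 [-], cum=0
Step 1: p0@(5,4) p1@(1,0) p2@(2,5) -> at (5,4): 1 [p0], cum=1
Step 2: p0@ESC p1@(2,0) p2@(3,5) -> at (5,4): 0 [-], cum=1
Step 3: p0@ESC p1@(3,0) p2@(4,5) -> at (5,4): 0 [-], cum=1
Step 4: p0@ESC p1@(4,0) p2@(5,5) -> at (5,4): 0 [-], cum=1
Step 5: p0@ESC p1@(5,0) p2@(5,4) -> at (5,4): 1 [p2], cum=2
Step 6: p0@ESC p1@(5,1) p2@ESC -> at (5,4): 0 [-], cum=2
Step 7: p0@ESC p1@(5,2) p2@ESC -> at (5,4): 0 [-], cum=2
Step 8: p0@ESC p1@ESC p2@ESC -> at (5,4): 0 [-], cum=2
Total visits = 2

Answer: 2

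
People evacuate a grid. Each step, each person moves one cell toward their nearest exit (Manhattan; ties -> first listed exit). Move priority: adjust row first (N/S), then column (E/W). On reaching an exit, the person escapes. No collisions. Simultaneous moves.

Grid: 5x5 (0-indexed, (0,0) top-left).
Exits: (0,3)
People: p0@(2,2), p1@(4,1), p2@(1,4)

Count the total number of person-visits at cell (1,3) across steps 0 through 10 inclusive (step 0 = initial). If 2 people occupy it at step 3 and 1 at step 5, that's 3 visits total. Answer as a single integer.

Answer: 0

Derivation:
Step 0: p0@(2,2) p1@(4,1) p2@(1,4) -> at (1,3): 0 [-], cum=0
Step 1: p0@(1,2) p1@(3,1) p2@(0,4) -> at (1,3): 0 [-], cum=0
Step 2: p0@(0,2) p1@(2,1) p2@ESC -> at (1,3): 0 [-], cum=0
Step 3: p0@ESC p1@(1,1) p2@ESC -> at (1,3): 0 [-], cum=0
Step 4: p0@ESC p1@(0,1) p2@ESC -> at (1,3): 0 [-], cum=0
Step 5: p0@ESC p1@(0,2) p2@ESC -> at (1,3): 0 [-], cum=0
Step 6: p0@ESC p1@ESC p2@ESC -> at (1,3): 0 [-], cum=0
Total visits = 0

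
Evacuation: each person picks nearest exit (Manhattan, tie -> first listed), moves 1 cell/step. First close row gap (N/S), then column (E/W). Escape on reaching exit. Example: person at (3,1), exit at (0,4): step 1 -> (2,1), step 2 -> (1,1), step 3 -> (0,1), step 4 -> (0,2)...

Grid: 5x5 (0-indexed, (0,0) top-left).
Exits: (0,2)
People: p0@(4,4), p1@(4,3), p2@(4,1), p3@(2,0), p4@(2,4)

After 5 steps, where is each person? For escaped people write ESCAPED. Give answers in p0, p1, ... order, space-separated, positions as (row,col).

Step 1: p0:(4,4)->(3,4) | p1:(4,3)->(3,3) | p2:(4,1)->(3,1) | p3:(2,0)->(1,0) | p4:(2,4)->(1,4)
Step 2: p0:(3,4)->(2,4) | p1:(3,3)->(2,3) | p2:(3,1)->(2,1) | p3:(1,0)->(0,0) | p4:(1,4)->(0,4)
Step 3: p0:(2,4)->(1,4) | p1:(2,3)->(1,3) | p2:(2,1)->(1,1) | p3:(0,0)->(0,1) | p4:(0,4)->(0,3)
Step 4: p0:(1,4)->(0,4) | p1:(1,3)->(0,3) | p2:(1,1)->(0,1) | p3:(0,1)->(0,2)->EXIT | p4:(0,3)->(0,2)->EXIT
Step 5: p0:(0,4)->(0,3) | p1:(0,3)->(0,2)->EXIT | p2:(0,1)->(0,2)->EXIT | p3:escaped | p4:escaped

(0,3) ESCAPED ESCAPED ESCAPED ESCAPED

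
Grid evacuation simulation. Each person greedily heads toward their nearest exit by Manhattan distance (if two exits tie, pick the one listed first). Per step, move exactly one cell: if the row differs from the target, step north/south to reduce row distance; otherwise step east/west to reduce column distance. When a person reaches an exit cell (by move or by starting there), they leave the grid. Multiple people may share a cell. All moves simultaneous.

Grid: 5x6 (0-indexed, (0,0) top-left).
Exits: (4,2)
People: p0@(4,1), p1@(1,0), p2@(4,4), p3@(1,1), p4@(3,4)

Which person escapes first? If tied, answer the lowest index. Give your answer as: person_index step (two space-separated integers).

Step 1: p0:(4,1)->(4,2)->EXIT | p1:(1,0)->(2,0) | p2:(4,4)->(4,3) | p3:(1,1)->(2,1) | p4:(3,4)->(4,4)
Step 2: p0:escaped | p1:(2,0)->(3,0) | p2:(4,3)->(4,2)->EXIT | p3:(2,1)->(3,1) | p4:(4,4)->(4,3)
Step 3: p0:escaped | p1:(3,0)->(4,0) | p2:escaped | p3:(3,1)->(4,1) | p4:(4,3)->(4,2)->EXIT
Step 4: p0:escaped | p1:(4,0)->(4,1) | p2:escaped | p3:(4,1)->(4,2)->EXIT | p4:escaped
Step 5: p0:escaped | p1:(4,1)->(4,2)->EXIT | p2:escaped | p3:escaped | p4:escaped
Exit steps: [1, 5, 2, 4, 3]
First to escape: p0 at step 1

Answer: 0 1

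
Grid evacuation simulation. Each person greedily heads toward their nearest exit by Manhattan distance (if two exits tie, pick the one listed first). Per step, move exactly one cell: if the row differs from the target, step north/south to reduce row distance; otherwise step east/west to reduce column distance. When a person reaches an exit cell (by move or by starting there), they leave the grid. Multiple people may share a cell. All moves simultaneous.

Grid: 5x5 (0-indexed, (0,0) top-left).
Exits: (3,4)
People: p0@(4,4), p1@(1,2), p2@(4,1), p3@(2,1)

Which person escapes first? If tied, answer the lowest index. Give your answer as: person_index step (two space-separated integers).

Answer: 0 1

Derivation:
Step 1: p0:(4,4)->(3,4)->EXIT | p1:(1,2)->(2,2) | p2:(4,1)->(3,1) | p3:(2,1)->(3,1)
Step 2: p0:escaped | p1:(2,2)->(3,2) | p2:(3,1)->(3,2) | p3:(3,1)->(3,2)
Step 3: p0:escaped | p1:(3,2)->(3,3) | p2:(3,2)->(3,3) | p3:(3,2)->(3,3)
Step 4: p0:escaped | p1:(3,3)->(3,4)->EXIT | p2:(3,3)->(3,4)->EXIT | p3:(3,3)->(3,4)->EXIT
Exit steps: [1, 4, 4, 4]
First to escape: p0 at step 1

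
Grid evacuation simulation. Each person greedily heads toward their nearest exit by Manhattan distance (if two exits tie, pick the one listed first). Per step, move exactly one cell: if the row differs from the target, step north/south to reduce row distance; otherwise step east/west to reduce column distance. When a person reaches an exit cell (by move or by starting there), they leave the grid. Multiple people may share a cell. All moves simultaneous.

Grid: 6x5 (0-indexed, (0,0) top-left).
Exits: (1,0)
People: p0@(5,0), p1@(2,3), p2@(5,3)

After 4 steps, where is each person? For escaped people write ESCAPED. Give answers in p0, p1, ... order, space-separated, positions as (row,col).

Step 1: p0:(5,0)->(4,0) | p1:(2,3)->(1,3) | p2:(5,3)->(4,3)
Step 2: p0:(4,0)->(3,0) | p1:(1,3)->(1,2) | p2:(4,3)->(3,3)
Step 3: p0:(3,0)->(2,0) | p1:(1,2)->(1,1) | p2:(3,3)->(2,3)
Step 4: p0:(2,0)->(1,0)->EXIT | p1:(1,1)->(1,0)->EXIT | p2:(2,3)->(1,3)

ESCAPED ESCAPED (1,3)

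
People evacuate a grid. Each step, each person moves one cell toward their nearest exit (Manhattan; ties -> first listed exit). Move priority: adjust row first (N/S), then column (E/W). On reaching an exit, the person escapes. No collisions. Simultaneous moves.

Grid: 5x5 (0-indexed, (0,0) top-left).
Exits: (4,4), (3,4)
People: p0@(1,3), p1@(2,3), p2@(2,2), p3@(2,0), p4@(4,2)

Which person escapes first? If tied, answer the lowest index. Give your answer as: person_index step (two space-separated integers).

Answer: 1 2

Derivation:
Step 1: p0:(1,3)->(2,3) | p1:(2,3)->(3,3) | p2:(2,2)->(3,2) | p3:(2,0)->(3,0) | p4:(4,2)->(4,3)
Step 2: p0:(2,3)->(3,3) | p1:(3,3)->(3,4)->EXIT | p2:(3,2)->(3,3) | p3:(3,0)->(3,1) | p4:(4,3)->(4,4)->EXIT
Step 3: p0:(3,3)->(3,4)->EXIT | p1:escaped | p2:(3,3)->(3,4)->EXIT | p3:(3,1)->(3,2) | p4:escaped
Step 4: p0:escaped | p1:escaped | p2:escaped | p3:(3,2)->(3,3) | p4:escaped
Step 5: p0:escaped | p1:escaped | p2:escaped | p3:(3,3)->(3,4)->EXIT | p4:escaped
Exit steps: [3, 2, 3, 5, 2]
First to escape: p1 at step 2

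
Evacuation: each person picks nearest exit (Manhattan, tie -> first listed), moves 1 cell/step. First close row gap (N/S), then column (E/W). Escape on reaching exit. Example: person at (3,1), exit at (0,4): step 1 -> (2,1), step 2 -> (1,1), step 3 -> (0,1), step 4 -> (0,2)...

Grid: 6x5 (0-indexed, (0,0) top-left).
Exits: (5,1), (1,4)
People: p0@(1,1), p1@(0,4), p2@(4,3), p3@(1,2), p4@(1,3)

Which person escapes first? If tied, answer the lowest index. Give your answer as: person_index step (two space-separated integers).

Answer: 1 1

Derivation:
Step 1: p0:(1,1)->(1,2) | p1:(0,4)->(1,4)->EXIT | p2:(4,3)->(5,3) | p3:(1,2)->(1,3) | p4:(1,3)->(1,4)->EXIT
Step 2: p0:(1,2)->(1,3) | p1:escaped | p2:(5,3)->(5,2) | p3:(1,3)->(1,4)->EXIT | p4:escaped
Step 3: p0:(1,3)->(1,4)->EXIT | p1:escaped | p2:(5,2)->(5,1)->EXIT | p3:escaped | p4:escaped
Exit steps: [3, 1, 3, 2, 1]
First to escape: p1 at step 1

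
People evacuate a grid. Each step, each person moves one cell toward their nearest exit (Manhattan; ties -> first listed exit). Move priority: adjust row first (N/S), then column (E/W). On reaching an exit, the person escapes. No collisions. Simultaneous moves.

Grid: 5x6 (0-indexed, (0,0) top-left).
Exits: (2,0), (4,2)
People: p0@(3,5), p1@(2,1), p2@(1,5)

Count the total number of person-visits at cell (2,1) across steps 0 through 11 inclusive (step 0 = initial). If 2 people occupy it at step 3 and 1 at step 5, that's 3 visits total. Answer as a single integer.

Step 0: p0@(3,5) p1@(2,1) p2@(1,5) -> at (2,1): 1 [p1], cum=1
Step 1: p0@(4,5) p1@ESC p2@(2,5) -> at (2,1): 0 [-], cum=1
Step 2: p0@(4,4) p1@ESC p2@(2,4) -> at (2,1): 0 [-], cum=1
Step 3: p0@(4,3) p1@ESC p2@(2,3) -> at (2,1): 0 [-], cum=1
Step 4: p0@ESC p1@ESC p2@(2,2) -> at (2,1): 0 [-], cum=1
Step 5: p0@ESC p1@ESC p2@(2,1) -> at (2,1): 1 [p2], cum=2
Step 6: p0@ESC p1@ESC p2@ESC -> at (2,1): 0 [-], cum=2
Total visits = 2

Answer: 2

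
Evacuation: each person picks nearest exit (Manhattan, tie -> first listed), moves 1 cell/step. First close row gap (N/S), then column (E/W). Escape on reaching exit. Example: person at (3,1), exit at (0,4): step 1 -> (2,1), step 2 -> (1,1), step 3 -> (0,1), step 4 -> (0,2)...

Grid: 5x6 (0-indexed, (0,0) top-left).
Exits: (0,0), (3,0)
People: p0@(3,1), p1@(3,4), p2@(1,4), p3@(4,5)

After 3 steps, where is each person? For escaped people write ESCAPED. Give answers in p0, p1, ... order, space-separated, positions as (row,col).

Step 1: p0:(3,1)->(3,0)->EXIT | p1:(3,4)->(3,3) | p2:(1,4)->(0,4) | p3:(4,5)->(3,5)
Step 2: p0:escaped | p1:(3,3)->(3,2) | p2:(0,4)->(0,3) | p3:(3,5)->(3,4)
Step 3: p0:escaped | p1:(3,2)->(3,1) | p2:(0,3)->(0,2) | p3:(3,4)->(3,3)

ESCAPED (3,1) (0,2) (3,3)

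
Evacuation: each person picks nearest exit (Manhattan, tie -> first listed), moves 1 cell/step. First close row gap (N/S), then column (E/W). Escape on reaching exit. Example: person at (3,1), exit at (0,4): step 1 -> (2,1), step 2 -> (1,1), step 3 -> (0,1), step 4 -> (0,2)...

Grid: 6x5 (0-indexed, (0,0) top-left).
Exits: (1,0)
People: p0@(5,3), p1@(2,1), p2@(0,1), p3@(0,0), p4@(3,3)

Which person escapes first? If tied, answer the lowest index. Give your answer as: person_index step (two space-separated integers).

Step 1: p0:(5,3)->(4,3) | p1:(2,1)->(1,1) | p2:(0,1)->(1,1) | p3:(0,0)->(1,0)->EXIT | p4:(3,3)->(2,3)
Step 2: p0:(4,3)->(3,3) | p1:(1,1)->(1,0)->EXIT | p2:(1,1)->(1,0)->EXIT | p3:escaped | p4:(2,3)->(1,3)
Step 3: p0:(3,3)->(2,3) | p1:escaped | p2:escaped | p3:escaped | p4:(1,3)->(1,2)
Step 4: p0:(2,3)->(1,3) | p1:escaped | p2:escaped | p3:escaped | p4:(1,2)->(1,1)
Step 5: p0:(1,3)->(1,2) | p1:escaped | p2:escaped | p3:escaped | p4:(1,1)->(1,0)->EXIT
Step 6: p0:(1,2)->(1,1) | p1:escaped | p2:escaped | p3:escaped | p4:escaped
Step 7: p0:(1,1)->(1,0)->EXIT | p1:escaped | p2:escaped | p3:escaped | p4:escaped
Exit steps: [7, 2, 2, 1, 5]
First to escape: p3 at step 1

Answer: 3 1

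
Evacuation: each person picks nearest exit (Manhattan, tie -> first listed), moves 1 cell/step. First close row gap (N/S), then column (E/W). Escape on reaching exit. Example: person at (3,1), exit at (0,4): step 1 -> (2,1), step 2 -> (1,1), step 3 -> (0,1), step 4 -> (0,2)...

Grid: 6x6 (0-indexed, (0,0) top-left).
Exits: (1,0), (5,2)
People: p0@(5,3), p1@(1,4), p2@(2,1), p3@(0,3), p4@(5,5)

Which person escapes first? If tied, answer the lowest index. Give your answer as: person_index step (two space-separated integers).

Step 1: p0:(5,3)->(5,2)->EXIT | p1:(1,4)->(1,3) | p2:(2,1)->(1,1) | p3:(0,3)->(1,3) | p4:(5,5)->(5,4)
Step 2: p0:escaped | p1:(1,3)->(1,2) | p2:(1,1)->(1,0)->EXIT | p3:(1,3)->(1,2) | p4:(5,4)->(5,3)
Step 3: p0:escaped | p1:(1,2)->(1,1) | p2:escaped | p3:(1,2)->(1,1) | p4:(5,3)->(5,2)->EXIT
Step 4: p0:escaped | p1:(1,1)->(1,0)->EXIT | p2:escaped | p3:(1,1)->(1,0)->EXIT | p4:escaped
Exit steps: [1, 4, 2, 4, 3]
First to escape: p0 at step 1

Answer: 0 1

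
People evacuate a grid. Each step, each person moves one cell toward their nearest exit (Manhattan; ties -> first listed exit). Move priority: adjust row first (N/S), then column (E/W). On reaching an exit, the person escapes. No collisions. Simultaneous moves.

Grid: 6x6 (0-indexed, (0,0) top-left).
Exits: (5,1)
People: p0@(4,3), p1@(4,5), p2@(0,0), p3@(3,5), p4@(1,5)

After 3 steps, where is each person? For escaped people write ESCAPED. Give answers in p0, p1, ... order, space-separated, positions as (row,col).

Step 1: p0:(4,3)->(5,3) | p1:(4,5)->(5,5) | p2:(0,0)->(1,0) | p3:(3,5)->(4,5) | p4:(1,5)->(2,5)
Step 2: p0:(5,3)->(5,2) | p1:(5,5)->(5,4) | p2:(1,0)->(2,0) | p3:(4,5)->(5,5) | p4:(2,5)->(3,5)
Step 3: p0:(5,2)->(5,1)->EXIT | p1:(5,4)->(5,3) | p2:(2,0)->(3,0) | p3:(5,5)->(5,4) | p4:(3,5)->(4,5)

ESCAPED (5,3) (3,0) (5,4) (4,5)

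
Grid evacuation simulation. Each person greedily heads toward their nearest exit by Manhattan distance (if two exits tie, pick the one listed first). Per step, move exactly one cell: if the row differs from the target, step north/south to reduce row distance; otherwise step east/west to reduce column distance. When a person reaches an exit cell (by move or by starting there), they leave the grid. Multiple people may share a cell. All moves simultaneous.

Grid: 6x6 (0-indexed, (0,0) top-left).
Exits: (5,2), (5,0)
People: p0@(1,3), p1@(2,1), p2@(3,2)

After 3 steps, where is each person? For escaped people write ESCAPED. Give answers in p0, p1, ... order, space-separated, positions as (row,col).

Step 1: p0:(1,3)->(2,3) | p1:(2,1)->(3,1) | p2:(3,2)->(4,2)
Step 2: p0:(2,3)->(3,3) | p1:(3,1)->(4,1) | p2:(4,2)->(5,2)->EXIT
Step 3: p0:(3,3)->(4,3) | p1:(4,1)->(5,1) | p2:escaped

(4,3) (5,1) ESCAPED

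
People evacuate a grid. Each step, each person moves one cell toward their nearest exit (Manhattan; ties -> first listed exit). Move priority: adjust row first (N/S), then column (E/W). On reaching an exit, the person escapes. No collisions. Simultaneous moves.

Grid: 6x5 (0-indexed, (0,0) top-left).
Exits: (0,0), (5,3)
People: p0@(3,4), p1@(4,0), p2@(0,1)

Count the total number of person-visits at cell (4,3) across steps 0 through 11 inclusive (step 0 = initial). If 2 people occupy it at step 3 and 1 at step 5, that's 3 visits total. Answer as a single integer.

Answer: 0

Derivation:
Step 0: p0@(3,4) p1@(4,0) p2@(0,1) -> at (4,3): 0 [-], cum=0
Step 1: p0@(4,4) p1@(3,0) p2@ESC -> at (4,3): 0 [-], cum=0
Step 2: p0@(5,4) p1@(2,0) p2@ESC -> at (4,3): 0 [-], cum=0
Step 3: p0@ESC p1@(1,0) p2@ESC -> at (4,3): 0 [-], cum=0
Step 4: p0@ESC p1@ESC p2@ESC -> at (4,3): 0 [-], cum=0
Total visits = 0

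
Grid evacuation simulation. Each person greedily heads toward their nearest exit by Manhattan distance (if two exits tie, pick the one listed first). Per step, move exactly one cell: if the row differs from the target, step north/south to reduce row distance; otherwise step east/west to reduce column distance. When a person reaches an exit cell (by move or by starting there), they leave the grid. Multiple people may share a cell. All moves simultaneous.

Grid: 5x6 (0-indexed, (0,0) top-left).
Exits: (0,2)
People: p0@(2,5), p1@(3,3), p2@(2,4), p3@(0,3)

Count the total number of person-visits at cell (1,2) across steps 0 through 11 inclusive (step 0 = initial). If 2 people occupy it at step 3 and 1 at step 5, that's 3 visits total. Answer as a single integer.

Answer: 0

Derivation:
Step 0: p0@(2,5) p1@(3,3) p2@(2,4) p3@(0,3) -> at (1,2): 0 [-], cum=0
Step 1: p0@(1,5) p1@(2,3) p2@(1,4) p3@ESC -> at (1,2): 0 [-], cum=0
Step 2: p0@(0,5) p1@(1,3) p2@(0,4) p3@ESC -> at (1,2): 0 [-], cum=0
Step 3: p0@(0,4) p1@(0,3) p2@(0,3) p3@ESC -> at (1,2): 0 [-], cum=0
Step 4: p0@(0,3) p1@ESC p2@ESC p3@ESC -> at (1,2): 0 [-], cum=0
Step 5: p0@ESC p1@ESC p2@ESC p3@ESC -> at (1,2): 0 [-], cum=0
Total visits = 0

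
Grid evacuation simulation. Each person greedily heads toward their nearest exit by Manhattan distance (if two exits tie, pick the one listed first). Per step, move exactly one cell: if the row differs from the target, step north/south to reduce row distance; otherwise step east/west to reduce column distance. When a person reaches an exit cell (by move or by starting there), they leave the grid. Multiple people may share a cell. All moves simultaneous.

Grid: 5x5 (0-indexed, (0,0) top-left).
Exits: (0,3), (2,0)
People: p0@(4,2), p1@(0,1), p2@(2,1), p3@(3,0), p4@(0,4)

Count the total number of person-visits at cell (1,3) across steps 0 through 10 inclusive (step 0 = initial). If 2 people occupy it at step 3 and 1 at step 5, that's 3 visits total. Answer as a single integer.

Step 0: p0@(4,2) p1@(0,1) p2@(2,1) p3@(3,0) p4@(0,4) -> at (1,3): 0 [-], cum=0
Step 1: p0@(3,2) p1@(0,2) p2@ESC p3@ESC p4@ESC -> at (1,3): 0 [-], cum=0
Step 2: p0@(2,2) p1@ESC p2@ESC p3@ESC p4@ESC -> at (1,3): 0 [-], cum=0
Step 3: p0@(2,1) p1@ESC p2@ESC p3@ESC p4@ESC -> at (1,3): 0 [-], cum=0
Step 4: p0@ESC p1@ESC p2@ESC p3@ESC p4@ESC -> at (1,3): 0 [-], cum=0
Total visits = 0

Answer: 0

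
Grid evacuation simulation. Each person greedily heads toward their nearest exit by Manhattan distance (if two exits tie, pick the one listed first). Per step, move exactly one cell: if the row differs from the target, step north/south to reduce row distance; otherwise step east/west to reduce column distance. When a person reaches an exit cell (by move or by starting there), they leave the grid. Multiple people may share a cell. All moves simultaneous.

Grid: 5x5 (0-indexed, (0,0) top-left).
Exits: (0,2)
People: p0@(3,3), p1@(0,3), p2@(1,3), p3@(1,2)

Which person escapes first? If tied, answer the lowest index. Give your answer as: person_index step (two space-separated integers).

Step 1: p0:(3,3)->(2,3) | p1:(0,3)->(0,2)->EXIT | p2:(1,3)->(0,3) | p3:(1,2)->(0,2)->EXIT
Step 2: p0:(2,3)->(1,3) | p1:escaped | p2:(0,3)->(0,2)->EXIT | p3:escaped
Step 3: p0:(1,3)->(0,3) | p1:escaped | p2:escaped | p3:escaped
Step 4: p0:(0,3)->(0,2)->EXIT | p1:escaped | p2:escaped | p3:escaped
Exit steps: [4, 1, 2, 1]
First to escape: p1 at step 1

Answer: 1 1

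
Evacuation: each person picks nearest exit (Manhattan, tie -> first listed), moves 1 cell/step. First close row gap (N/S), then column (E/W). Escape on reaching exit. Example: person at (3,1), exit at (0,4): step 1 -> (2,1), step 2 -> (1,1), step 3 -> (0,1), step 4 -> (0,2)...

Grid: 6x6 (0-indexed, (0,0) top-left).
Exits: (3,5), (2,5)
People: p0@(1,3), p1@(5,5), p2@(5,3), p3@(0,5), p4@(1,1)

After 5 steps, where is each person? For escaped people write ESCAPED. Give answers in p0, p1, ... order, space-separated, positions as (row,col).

Step 1: p0:(1,3)->(2,3) | p1:(5,5)->(4,5) | p2:(5,3)->(4,3) | p3:(0,5)->(1,5) | p4:(1,1)->(2,1)
Step 2: p0:(2,3)->(2,4) | p1:(4,5)->(3,5)->EXIT | p2:(4,3)->(3,3) | p3:(1,5)->(2,5)->EXIT | p4:(2,1)->(2,2)
Step 3: p0:(2,4)->(2,5)->EXIT | p1:escaped | p2:(3,3)->(3,4) | p3:escaped | p4:(2,2)->(2,3)
Step 4: p0:escaped | p1:escaped | p2:(3,4)->(3,5)->EXIT | p3:escaped | p4:(2,3)->(2,4)
Step 5: p0:escaped | p1:escaped | p2:escaped | p3:escaped | p4:(2,4)->(2,5)->EXIT

ESCAPED ESCAPED ESCAPED ESCAPED ESCAPED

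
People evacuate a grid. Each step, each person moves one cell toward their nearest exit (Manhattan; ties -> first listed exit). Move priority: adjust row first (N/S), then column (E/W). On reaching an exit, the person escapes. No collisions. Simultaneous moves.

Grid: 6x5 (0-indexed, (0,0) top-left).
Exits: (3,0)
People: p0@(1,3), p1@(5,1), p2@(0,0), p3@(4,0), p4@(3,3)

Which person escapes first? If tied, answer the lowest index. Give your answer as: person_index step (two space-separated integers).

Step 1: p0:(1,3)->(2,3) | p1:(5,1)->(4,1) | p2:(0,0)->(1,0) | p3:(4,0)->(3,0)->EXIT | p4:(3,3)->(3,2)
Step 2: p0:(2,3)->(3,3) | p1:(4,1)->(3,1) | p2:(1,0)->(2,0) | p3:escaped | p4:(3,2)->(3,1)
Step 3: p0:(3,3)->(3,2) | p1:(3,1)->(3,0)->EXIT | p2:(2,0)->(3,0)->EXIT | p3:escaped | p4:(3,1)->(3,0)->EXIT
Step 4: p0:(3,2)->(3,1) | p1:escaped | p2:escaped | p3:escaped | p4:escaped
Step 5: p0:(3,1)->(3,0)->EXIT | p1:escaped | p2:escaped | p3:escaped | p4:escaped
Exit steps: [5, 3, 3, 1, 3]
First to escape: p3 at step 1

Answer: 3 1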